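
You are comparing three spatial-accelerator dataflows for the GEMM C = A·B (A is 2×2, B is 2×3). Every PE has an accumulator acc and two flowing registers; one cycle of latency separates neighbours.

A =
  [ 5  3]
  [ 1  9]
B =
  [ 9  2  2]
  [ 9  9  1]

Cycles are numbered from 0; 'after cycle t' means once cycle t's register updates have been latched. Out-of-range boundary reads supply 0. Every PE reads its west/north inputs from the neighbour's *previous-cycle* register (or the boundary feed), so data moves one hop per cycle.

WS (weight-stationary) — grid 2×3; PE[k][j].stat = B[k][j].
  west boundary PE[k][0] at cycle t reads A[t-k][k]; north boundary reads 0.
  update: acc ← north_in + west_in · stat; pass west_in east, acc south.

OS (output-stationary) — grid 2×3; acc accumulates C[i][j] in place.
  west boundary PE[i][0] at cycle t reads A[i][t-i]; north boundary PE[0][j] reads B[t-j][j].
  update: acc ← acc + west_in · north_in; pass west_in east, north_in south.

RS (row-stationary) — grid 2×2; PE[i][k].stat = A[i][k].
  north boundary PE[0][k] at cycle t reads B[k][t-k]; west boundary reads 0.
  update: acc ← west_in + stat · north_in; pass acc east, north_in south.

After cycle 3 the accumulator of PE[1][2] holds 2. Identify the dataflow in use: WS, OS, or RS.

WS (2×3 grid), PE[1][2]:
  @0  [1,2]  acc 0  |  →0  ↓0
  @1  [1,2]  acc 0  |  →0  ↓0
  @2  [1,2]  acc 0  |  →0  ↓0
  @3  [1,2]  acc 13  |  →3  ↓13
OS (2×3 grid), PE[1][2]:
  @0  [1,2]  acc 0  |  →0  ↓0
  @1  [1,2]  acc 0  |  →0  ↓0
  @2  [1,2]  acc 0  |  →0  ↓0
  @3  [1,2]  acc 2  |  →1  ↓2
— RS: 2×2 array has no PE[1][2].

dataflow = OS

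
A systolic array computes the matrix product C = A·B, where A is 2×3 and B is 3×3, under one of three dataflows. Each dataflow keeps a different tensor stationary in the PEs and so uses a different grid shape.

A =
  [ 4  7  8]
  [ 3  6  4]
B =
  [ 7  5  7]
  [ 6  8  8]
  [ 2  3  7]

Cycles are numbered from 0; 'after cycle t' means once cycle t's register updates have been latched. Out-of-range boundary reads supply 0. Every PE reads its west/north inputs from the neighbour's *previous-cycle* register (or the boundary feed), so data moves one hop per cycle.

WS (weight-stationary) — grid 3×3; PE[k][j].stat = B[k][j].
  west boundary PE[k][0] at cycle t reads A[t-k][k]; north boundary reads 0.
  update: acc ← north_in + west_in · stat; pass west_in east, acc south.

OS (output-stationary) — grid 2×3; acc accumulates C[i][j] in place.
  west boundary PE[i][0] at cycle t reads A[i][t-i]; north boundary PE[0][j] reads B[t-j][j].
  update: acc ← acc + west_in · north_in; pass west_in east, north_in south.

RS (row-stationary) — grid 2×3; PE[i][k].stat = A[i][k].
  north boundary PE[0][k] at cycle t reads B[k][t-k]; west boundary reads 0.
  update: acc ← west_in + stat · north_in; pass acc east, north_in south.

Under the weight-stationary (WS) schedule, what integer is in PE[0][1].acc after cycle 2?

WS 3×3: PE[0][1] cycle-by-cycle (with neighbour feeds):
  @0  [0,0]  acc 28  |  →4  ↓28
  @0  [0,1]  acc 0  |  →0  ↓0
  @1  [0,0]  acc 21  |  →3  ↓21
  @1  [0,1]  acc 20  |  →4  ↓20
  @2  [0,0]  acc 0  |  →0  ↓0
  @2  [0,1]  acc 15  |  →3  ↓15

PE[0][1].acc = 15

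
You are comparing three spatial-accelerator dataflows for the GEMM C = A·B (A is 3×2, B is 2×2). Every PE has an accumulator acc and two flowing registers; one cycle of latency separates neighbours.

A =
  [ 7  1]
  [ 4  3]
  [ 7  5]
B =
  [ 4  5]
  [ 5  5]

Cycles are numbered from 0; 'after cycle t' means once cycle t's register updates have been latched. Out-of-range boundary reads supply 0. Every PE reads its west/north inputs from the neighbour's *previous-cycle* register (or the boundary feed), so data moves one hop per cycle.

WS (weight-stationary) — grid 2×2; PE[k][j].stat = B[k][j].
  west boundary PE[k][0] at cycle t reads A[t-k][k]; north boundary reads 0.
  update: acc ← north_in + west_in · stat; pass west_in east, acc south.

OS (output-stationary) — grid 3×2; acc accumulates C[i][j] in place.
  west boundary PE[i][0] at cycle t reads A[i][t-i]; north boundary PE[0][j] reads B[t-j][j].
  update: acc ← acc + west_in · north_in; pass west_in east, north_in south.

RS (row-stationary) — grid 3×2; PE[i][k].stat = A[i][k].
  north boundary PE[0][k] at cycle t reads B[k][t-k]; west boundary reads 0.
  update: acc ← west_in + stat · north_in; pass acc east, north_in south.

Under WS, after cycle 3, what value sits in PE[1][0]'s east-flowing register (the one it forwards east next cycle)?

WS (2×2). Following PE[1][0] plus its west/north inputs:
  @0  [0,0]  acc 28  |  →7  ↓28
  @0  [1,0]  acc 0  |  →0  ↓0
  @1  [0,0]  acc 16  |  →4  ↓16
  @1  [1,0]  acc 33  |  →1  ↓33
  @2  [0,0]  acc 28  |  →7  ↓28
  @2  [1,0]  acc 31  |  →3  ↓31
  @3  [0,0]  acc 0  |  →0  ↓0
  @3  [1,0]  acc 53  |  →5  ↓53

register = 5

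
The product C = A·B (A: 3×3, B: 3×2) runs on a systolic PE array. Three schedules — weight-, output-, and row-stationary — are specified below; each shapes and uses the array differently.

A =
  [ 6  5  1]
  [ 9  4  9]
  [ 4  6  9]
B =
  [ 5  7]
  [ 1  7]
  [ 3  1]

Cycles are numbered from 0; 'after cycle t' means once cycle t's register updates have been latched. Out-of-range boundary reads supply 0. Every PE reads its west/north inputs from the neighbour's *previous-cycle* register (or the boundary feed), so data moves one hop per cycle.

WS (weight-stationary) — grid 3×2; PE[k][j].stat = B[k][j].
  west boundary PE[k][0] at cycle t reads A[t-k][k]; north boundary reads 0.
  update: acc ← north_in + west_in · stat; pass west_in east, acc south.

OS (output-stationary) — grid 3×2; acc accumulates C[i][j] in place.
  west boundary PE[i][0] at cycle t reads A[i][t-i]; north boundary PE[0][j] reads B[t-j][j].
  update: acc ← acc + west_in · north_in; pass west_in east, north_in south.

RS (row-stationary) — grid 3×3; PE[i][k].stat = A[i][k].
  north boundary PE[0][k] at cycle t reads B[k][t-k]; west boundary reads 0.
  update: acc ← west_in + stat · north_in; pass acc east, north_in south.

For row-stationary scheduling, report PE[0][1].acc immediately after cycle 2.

PE[0][1].acc = 77

RS 3×3: PE[0][1] cycle-by-cycle (with neighbour feeds):
  step 0 · PE0,0: acc=30; fwd→30 fwd↓5
  step 0 · PE0,1: acc=0; fwd→0 fwd↓0
  step 1 · PE0,0: acc=42; fwd→42 fwd↓7
  step 1 · PE0,1: acc=35; fwd→35 fwd↓1
  step 2 · PE0,0: acc=0; fwd→0 fwd↓0
  step 2 · PE0,1: acc=77; fwd→77 fwd↓7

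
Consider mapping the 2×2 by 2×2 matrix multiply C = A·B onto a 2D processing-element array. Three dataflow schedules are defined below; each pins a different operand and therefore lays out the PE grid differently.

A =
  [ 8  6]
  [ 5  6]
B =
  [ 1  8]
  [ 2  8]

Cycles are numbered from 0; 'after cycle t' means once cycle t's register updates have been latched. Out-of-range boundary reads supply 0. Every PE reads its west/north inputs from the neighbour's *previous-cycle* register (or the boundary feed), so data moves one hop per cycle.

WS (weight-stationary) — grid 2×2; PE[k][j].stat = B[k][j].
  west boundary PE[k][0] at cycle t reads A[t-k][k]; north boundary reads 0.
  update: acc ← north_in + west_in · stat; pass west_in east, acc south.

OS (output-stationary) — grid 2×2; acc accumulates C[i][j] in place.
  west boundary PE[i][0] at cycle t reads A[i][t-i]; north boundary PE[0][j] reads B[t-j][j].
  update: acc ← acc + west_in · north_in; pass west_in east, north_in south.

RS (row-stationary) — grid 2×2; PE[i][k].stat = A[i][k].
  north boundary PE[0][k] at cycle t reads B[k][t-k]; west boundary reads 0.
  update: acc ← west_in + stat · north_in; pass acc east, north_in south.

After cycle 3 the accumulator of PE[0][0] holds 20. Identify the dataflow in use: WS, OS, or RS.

dataflow = OS

WS [2×2] PE[0][0] across cycles:
  [0] (0,0) acc=8 (h:8 v:8)
  [1] (0,0) acc=5 (h:5 v:5)
  [2] (0,0) acc=0 (h:0 v:0)
  [3] (0,0) acc=0 (h:0 v:0)
OS [2×2] PE[0][0] across cycles:
  [0] (0,0) acc=8 (h:8 v:1)
  [1] (0,0) acc=20 (h:6 v:2)
  [2] (0,0) acc=20 (h:0 v:0)
  [3] (0,0) acc=20 (h:0 v:0)
RS [2×2] PE[0][0] across cycles:
  [0] (0,0) acc=8 (h:8 v:1)
  [1] (0,0) acc=64 (h:64 v:8)
  [2] (0,0) acc=0 (h:0 v:0)
  [3] (0,0) acc=0 (h:0 v:0)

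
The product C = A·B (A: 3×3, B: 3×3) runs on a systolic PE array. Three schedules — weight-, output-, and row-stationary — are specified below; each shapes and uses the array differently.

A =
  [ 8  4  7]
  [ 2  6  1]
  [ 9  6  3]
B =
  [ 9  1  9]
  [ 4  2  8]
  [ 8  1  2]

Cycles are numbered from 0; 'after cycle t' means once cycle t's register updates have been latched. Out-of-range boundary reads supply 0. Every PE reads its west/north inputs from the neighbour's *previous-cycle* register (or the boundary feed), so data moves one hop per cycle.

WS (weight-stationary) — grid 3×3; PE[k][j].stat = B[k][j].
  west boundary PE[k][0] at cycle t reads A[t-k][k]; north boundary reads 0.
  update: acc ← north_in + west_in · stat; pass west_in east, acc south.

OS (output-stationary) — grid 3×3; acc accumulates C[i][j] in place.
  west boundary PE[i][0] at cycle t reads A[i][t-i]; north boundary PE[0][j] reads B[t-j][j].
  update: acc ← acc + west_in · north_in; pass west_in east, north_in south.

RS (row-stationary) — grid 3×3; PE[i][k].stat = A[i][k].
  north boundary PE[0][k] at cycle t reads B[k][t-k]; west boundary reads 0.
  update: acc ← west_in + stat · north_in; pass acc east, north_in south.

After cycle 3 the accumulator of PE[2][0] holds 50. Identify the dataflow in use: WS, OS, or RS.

dataflow = WS

Under WS (3×3), PE[2][0]:
  @0  [2,0]  acc 0  |  →0  ↓0
  @1  [2,0]  acc 0  |  →0  ↓0
  @2  [2,0]  acc 144  |  →7  ↓144
  @3  [2,0]  acc 50  |  →1  ↓50
Under OS (3×3), PE[2][0]:
  @0  [2,0]  acc 0  |  →0  ↓0
  @1  [2,0]  acc 0  |  →0  ↓0
  @2  [2,0]  acc 81  |  →9  ↓9
  @3  [2,0]  acc 105  |  →6  ↓4
Under RS (3×3), PE[2][0]:
  @0  [2,0]  acc 0  |  →0  ↓0
  @1  [2,0]  acc 0  |  →0  ↓0
  @2  [2,0]  acc 81  |  →81  ↓9
  @3  [2,0]  acc 9  |  →9  ↓1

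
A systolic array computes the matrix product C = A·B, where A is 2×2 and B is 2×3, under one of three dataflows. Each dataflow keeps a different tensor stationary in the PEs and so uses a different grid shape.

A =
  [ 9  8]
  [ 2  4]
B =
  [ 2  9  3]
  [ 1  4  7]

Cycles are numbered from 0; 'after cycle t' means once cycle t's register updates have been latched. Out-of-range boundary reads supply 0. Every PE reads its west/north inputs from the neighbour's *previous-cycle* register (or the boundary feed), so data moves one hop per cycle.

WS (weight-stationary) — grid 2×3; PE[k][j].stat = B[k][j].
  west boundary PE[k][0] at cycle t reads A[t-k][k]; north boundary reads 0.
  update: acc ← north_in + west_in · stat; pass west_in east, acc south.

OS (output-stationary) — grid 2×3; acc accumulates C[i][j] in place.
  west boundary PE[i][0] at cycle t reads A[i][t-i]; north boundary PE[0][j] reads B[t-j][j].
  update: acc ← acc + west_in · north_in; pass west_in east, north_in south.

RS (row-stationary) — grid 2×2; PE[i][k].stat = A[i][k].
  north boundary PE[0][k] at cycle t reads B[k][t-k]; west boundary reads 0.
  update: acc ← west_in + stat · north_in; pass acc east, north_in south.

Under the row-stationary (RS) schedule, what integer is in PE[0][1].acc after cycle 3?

RS 2×2: PE[0][1] cycle-by-cycle (with neighbour feeds):
  after 0 — PE[0][0] acc=18, pass-E 18, pass-S 2
  after 0 — PE[0][1] acc=0, pass-E 0, pass-S 0
  after 1 — PE[0][0] acc=81, pass-E 81, pass-S 9
  after 1 — PE[0][1] acc=26, pass-E 26, pass-S 1
  after 2 — PE[0][0] acc=27, pass-E 27, pass-S 3
  after 2 — PE[0][1] acc=113, pass-E 113, pass-S 4
  after 3 — PE[0][0] acc=0, pass-E 0, pass-S 0
  after 3 — PE[0][1] acc=83, pass-E 83, pass-S 7

PE[0][1].acc = 83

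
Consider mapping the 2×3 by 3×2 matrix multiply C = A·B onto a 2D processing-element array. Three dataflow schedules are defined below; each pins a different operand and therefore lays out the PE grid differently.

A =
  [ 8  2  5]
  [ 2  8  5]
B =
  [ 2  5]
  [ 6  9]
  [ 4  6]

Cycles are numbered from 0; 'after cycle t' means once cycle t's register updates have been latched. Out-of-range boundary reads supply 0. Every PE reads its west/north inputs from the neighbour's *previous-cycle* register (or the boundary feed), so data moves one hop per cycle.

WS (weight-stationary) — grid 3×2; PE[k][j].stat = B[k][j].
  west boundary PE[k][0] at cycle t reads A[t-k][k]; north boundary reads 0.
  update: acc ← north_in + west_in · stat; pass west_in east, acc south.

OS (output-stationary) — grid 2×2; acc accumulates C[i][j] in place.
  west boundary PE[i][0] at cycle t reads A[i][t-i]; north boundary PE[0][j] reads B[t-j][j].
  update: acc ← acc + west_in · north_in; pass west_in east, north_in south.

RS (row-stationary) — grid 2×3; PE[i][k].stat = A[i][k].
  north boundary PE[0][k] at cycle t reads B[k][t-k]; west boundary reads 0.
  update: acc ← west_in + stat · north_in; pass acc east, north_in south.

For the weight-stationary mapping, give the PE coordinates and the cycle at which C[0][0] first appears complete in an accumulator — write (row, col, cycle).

WS — PE[2][0] is where C[0][0] collects:
  0: (2,0).acc=0  regs=<0,0>
  1: (2,0).acc=0  regs=<0,0>
  2: (2,0).acc=48  regs=<5,48>

(row, col, cycle) = (2, 0, 2)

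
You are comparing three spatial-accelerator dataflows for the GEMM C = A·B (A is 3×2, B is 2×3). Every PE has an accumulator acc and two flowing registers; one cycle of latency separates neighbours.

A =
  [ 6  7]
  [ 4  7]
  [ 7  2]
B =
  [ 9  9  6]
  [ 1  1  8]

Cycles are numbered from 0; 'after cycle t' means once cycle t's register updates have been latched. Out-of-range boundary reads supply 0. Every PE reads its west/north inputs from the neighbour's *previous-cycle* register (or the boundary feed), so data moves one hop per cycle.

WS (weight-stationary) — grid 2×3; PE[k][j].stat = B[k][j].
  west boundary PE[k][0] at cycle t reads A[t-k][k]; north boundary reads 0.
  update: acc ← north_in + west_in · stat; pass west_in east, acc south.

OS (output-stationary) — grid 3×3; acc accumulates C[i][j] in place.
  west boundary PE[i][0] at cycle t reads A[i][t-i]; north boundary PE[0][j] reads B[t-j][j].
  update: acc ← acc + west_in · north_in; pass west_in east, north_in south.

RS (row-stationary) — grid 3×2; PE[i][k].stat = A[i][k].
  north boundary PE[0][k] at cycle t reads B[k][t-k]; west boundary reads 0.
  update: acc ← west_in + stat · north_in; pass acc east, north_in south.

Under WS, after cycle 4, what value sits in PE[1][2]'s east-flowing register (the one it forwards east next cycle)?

WS on a 2×3 grid — tracing PE[1][2] and its feeders:
  t=0 PE[0][2]: acc=0 h=0 v=0
  t=0 PE[1][1]: acc=0 h=0 v=0
  t=0 PE[1][2]: acc=0 h=0 v=0
  t=1 PE[0][2]: acc=0 h=0 v=0
  t=1 PE[1][1]: acc=0 h=0 v=0
  t=1 PE[1][2]: acc=0 h=0 v=0
  t=2 PE[0][2]: acc=36 h=6 v=36
  t=2 PE[1][1]: acc=61 h=7 v=61
  t=2 PE[1][2]: acc=0 h=0 v=0
  t=3 PE[0][2]: acc=24 h=4 v=24
  t=3 PE[1][1]: acc=43 h=7 v=43
  t=3 PE[1][2]: acc=92 h=7 v=92
  t=4 PE[0][2]: acc=42 h=7 v=42
  t=4 PE[1][1]: acc=65 h=2 v=65
  t=4 PE[1][2]: acc=80 h=7 v=80

register = 7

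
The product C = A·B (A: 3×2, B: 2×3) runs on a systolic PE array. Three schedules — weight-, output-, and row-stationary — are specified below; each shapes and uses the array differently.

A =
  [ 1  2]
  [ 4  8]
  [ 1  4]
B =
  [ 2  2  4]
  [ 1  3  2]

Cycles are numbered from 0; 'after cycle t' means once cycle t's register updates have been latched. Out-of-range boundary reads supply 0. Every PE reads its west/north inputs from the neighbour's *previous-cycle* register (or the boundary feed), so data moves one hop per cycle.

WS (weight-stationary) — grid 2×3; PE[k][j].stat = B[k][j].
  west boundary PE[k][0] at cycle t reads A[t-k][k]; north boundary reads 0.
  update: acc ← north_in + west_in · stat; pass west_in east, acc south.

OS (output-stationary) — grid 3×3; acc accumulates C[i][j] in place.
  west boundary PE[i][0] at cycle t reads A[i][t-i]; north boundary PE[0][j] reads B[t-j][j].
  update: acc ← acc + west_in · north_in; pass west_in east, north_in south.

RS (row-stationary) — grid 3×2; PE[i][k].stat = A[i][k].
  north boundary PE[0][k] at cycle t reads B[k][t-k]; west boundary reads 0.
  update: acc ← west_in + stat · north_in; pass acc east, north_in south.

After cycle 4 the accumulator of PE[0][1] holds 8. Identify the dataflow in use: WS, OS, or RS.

dataflow = OS

Under WS (2×3), PE[0][1]:
  @0  [0,1]  acc 0  |  →0  ↓0
  @1  [0,1]  acc 2  |  →1  ↓2
  @2  [0,1]  acc 8  |  →4  ↓8
  @3  [0,1]  acc 2  |  →1  ↓2
  @4  [0,1]  acc 0  |  →0  ↓0
Under OS (3×3), PE[0][1]:
  @0  [0,1]  acc 0  |  →0  ↓0
  @1  [0,1]  acc 2  |  →1  ↓2
  @2  [0,1]  acc 8  |  →2  ↓3
  @3  [0,1]  acc 8  |  →0  ↓0
  @4  [0,1]  acc 8  |  →0  ↓0
Under RS (3×2), PE[0][1]:
  @0  [0,1]  acc 0  |  →0  ↓0
  @1  [0,1]  acc 4  |  →4  ↓1
  @2  [0,1]  acc 8  |  →8  ↓3
  @3  [0,1]  acc 8  |  →8  ↓2
  @4  [0,1]  acc 0  |  →0  ↓0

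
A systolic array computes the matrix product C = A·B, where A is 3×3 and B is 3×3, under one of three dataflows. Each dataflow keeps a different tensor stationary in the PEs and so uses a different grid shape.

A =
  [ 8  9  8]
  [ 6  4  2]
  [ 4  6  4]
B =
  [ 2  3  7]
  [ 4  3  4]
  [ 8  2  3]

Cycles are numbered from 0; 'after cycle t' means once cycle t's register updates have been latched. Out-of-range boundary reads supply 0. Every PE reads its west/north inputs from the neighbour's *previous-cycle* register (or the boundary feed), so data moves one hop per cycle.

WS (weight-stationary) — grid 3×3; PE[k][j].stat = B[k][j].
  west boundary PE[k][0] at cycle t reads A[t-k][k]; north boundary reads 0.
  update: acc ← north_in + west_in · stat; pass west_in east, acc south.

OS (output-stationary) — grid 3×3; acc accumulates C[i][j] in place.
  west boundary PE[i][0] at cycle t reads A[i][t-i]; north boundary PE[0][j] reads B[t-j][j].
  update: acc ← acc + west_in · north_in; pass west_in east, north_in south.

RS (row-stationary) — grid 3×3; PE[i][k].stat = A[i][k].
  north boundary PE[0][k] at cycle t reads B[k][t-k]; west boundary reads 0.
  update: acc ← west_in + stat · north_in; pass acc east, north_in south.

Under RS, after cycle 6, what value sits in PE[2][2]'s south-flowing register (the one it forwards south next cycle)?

register = 3

RS (3×3). Following PE[2][2] plus its west/north inputs:
  after 0 — PE[1][2] acc=0, pass-E 0, pass-S 0
  after 0 — PE[2][1] acc=0, pass-E 0, pass-S 0
  after 0 — PE[2][2] acc=0, pass-E 0, pass-S 0
  after 1 — PE[1][2] acc=0, pass-E 0, pass-S 0
  after 1 — PE[2][1] acc=0, pass-E 0, pass-S 0
  after 1 — PE[2][2] acc=0, pass-E 0, pass-S 0
  after 2 — PE[1][2] acc=0, pass-E 0, pass-S 0
  after 2 — PE[2][1] acc=0, pass-E 0, pass-S 0
  after 2 — PE[2][2] acc=0, pass-E 0, pass-S 0
  after 3 — PE[1][2] acc=44, pass-E 44, pass-S 8
  after 3 — PE[2][1] acc=32, pass-E 32, pass-S 4
  after 3 — PE[2][2] acc=0, pass-E 0, pass-S 0
  after 4 — PE[1][2] acc=34, pass-E 34, pass-S 2
  after 4 — PE[2][1] acc=30, pass-E 30, pass-S 3
  after 4 — PE[2][2] acc=64, pass-E 64, pass-S 8
  after 5 — PE[1][2] acc=64, pass-E 64, pass-S 3
  after 5 — PE[2][1] acc=52, pass-E 52, pass-S 4
  after 5 — PE[2][2] acc=38, pass-E 38, pass-S 2
  after 6 — PE[1][2] acc=0, pass-E 0, pass-S 0
  after 6 — PE[2][1] acc=0, pass-E 0, pass-S 0
  after 6 — PE[2][2] acc=64, pass-E 64, pass-S 3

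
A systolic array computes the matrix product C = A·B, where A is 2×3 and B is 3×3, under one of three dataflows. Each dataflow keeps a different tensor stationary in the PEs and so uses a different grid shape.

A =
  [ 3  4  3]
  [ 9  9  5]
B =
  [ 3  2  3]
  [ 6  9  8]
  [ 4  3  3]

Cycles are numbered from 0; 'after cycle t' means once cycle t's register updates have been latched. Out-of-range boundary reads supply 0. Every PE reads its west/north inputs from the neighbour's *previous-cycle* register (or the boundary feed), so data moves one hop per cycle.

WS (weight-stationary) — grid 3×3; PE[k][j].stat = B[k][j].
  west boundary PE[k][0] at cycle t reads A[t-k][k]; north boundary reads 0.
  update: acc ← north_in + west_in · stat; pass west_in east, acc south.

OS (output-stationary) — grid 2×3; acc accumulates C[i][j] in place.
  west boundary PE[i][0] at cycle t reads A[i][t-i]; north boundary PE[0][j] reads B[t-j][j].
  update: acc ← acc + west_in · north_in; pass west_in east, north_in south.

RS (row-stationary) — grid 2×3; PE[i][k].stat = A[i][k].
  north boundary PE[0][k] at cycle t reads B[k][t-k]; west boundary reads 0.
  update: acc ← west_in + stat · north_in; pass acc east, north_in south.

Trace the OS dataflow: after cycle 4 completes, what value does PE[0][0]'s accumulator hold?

PE[0][0].acc = 45

OS 2×3: PE[0][0] cycle-by-cycle (with neighbour feeds):
  step 0 · PE0,0: acc=9; fwd→3 fwd↓3
  step 1 · PE0,0: acc=33; fwd→4 fwd↓6
  step 2 · PE0,0: acc=45; fwd→3 fwd↓4
  step 3 · PE0,0: acc=45; fwd→0 fwd↓0
  step 4 · PE0,0: acc=45; fwd→0 fwd↓0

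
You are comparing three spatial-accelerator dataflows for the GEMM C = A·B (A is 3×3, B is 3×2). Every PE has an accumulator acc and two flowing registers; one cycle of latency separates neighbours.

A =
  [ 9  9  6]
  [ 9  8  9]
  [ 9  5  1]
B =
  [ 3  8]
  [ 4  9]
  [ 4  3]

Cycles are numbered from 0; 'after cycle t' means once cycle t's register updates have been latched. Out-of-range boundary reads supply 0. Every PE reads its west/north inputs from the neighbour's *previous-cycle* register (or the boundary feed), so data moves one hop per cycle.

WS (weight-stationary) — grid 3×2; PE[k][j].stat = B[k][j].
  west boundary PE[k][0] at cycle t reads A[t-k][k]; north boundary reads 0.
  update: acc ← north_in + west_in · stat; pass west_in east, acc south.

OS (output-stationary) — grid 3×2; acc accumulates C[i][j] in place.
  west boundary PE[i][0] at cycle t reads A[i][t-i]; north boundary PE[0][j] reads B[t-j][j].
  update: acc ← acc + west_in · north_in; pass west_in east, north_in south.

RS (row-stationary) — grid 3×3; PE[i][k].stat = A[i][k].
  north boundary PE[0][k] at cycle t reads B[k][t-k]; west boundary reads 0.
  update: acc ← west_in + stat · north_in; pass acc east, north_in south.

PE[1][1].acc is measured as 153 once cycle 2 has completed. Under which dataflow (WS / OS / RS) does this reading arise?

dataflow = WS

WS (3×2 grid), PE[1][1]:
  @0  [1,1]  acc 0  |  →0  ↓0
  @1  [1,1]  acc 0  |  →0  ↓0
  @2  [1,1]  acc 153  |  →9  ↓153
OS (3×2 grid), PE[1][1]:
  @0  [1,1]  acc 0  |  →0  ↓0
  @1  [1,1]  acc 0  |  →0  ↓0
  @2  [1,1]  acc 72  |  →9  ↓8
RS (3×3 grid), PE[1][1]:
  @0  [1,1]  acc 0  |  →0  ↓0
  @1  [1,1]  acc 0  |  →0  ↓0
  @2  [1,1]  acc 59  |  →59  ↓4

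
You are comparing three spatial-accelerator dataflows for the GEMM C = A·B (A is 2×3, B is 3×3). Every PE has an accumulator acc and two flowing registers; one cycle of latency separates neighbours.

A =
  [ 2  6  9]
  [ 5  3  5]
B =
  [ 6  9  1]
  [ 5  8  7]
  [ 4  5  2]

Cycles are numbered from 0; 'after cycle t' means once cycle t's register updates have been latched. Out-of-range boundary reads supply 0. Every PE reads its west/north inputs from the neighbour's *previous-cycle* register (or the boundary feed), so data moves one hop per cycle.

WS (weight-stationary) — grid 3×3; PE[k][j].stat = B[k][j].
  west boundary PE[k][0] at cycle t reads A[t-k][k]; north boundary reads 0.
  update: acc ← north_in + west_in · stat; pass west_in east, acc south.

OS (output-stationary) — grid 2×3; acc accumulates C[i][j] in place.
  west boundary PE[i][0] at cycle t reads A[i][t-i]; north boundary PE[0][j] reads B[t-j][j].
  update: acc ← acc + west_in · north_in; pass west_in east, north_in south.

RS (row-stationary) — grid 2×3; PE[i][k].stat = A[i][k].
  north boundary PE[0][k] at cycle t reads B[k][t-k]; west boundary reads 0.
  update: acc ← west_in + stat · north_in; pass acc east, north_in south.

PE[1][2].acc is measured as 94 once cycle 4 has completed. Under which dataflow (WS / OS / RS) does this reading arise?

WS (3×3 grid), PE[1][2]:
  t=0 PE[1][2]: acc=0 h=0 v=0
  t=1 PE[1][2]: acc=0 h=0 v=0
  t=2 PE[1][2]: acc=0 h=0 v=0
  t=3 PE[1][2]: acc=44 h=6 v=44
  t=4 PE[1][2]: acc=26 h=3 v=26
OS (2×3 grid), PE[1][2]:
  t=0 PE[1][2]: acc=0 h=0 v=0
  t=1 PE[1][2]: acc=0 h=0 v=0
  t=2 PE[1][2]: acc=0 h=0 v=0
  t=3 PE[1][2]: acc=5 h=5 v=1
  t=4 PE[1][2]: acc=26 h=3 v=7
RS (2×3 grid), PE[1][2]:
  t=0 PE[1][2]: acc=0 h=0 v=0
  t=1 PE[1][2]: acc=0 h=0 v=0
  t=2 PE[1][2]: acc=0 h=0 v=0
  t=3 PE[1][2]: acc=65 h=65 v=4
  t=4 PE[1][2]: acc=94 h=94 v=5

dataflow = RS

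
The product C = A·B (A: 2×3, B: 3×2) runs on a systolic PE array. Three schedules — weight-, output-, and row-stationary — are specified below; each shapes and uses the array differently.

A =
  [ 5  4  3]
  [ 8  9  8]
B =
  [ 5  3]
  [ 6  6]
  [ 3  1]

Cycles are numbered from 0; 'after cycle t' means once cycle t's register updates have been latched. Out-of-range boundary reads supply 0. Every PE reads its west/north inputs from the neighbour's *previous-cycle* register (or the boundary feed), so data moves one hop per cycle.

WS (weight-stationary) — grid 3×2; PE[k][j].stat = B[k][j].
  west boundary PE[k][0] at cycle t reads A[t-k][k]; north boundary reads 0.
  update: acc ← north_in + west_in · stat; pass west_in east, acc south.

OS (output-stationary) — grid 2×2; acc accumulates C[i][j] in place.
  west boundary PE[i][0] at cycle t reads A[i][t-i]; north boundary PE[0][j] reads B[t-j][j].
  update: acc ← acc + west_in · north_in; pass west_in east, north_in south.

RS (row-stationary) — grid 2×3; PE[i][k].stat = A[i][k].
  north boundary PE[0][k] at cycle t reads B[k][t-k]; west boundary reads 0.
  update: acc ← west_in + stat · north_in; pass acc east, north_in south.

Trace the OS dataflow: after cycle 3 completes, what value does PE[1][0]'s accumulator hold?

OS (2×2). Following PE[1][0] plus its west/north inputs:
  0: (0,0).acc=25  regs=<5,5>
  0: (1,0).acc=0  regs=<0,0>
  1: (0,0).acc=49  regs=<4,6>
  1: (1,0).acc=40  regs=<8,5>
  2: (0,0).acc=58  regs=<3,3>
  2: (1,0).acc=94  regs=<9,6>
  3: (0,0).acc=58  regs=<0,0>
  3: (1,0).acc=118  regs=<8,3>

PE[1][0].acc = 118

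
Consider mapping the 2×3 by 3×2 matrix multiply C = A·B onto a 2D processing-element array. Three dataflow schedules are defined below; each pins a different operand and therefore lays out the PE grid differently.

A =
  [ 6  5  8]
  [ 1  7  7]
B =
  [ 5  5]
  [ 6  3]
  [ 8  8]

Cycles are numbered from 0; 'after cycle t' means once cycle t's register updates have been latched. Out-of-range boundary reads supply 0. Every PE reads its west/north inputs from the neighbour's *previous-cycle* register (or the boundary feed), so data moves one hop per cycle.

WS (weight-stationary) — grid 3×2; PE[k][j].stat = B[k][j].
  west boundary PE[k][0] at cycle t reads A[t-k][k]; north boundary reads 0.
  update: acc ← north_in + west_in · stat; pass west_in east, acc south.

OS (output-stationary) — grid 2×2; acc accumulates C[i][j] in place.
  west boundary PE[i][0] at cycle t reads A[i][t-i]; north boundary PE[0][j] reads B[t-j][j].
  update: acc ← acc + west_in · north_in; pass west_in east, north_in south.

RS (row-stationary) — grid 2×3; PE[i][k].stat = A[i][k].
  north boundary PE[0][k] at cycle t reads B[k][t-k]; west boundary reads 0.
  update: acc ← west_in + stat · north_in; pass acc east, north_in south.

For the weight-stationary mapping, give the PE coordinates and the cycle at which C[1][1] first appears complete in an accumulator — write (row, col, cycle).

WS — PE[2][1] is where C[1][1] collects:
  0: (2,1).acc=0  regs=<0,0>
  1: (2,1).acc=0  regs=<0,0>
  2: (2,1).acc=0  regs=<0,0>
  3: (2,1).acc=109  regs=<8,109>
  4: (2,1).acc=82  regs=<7,82>

(row, col, cycle) = (2, 1, 4)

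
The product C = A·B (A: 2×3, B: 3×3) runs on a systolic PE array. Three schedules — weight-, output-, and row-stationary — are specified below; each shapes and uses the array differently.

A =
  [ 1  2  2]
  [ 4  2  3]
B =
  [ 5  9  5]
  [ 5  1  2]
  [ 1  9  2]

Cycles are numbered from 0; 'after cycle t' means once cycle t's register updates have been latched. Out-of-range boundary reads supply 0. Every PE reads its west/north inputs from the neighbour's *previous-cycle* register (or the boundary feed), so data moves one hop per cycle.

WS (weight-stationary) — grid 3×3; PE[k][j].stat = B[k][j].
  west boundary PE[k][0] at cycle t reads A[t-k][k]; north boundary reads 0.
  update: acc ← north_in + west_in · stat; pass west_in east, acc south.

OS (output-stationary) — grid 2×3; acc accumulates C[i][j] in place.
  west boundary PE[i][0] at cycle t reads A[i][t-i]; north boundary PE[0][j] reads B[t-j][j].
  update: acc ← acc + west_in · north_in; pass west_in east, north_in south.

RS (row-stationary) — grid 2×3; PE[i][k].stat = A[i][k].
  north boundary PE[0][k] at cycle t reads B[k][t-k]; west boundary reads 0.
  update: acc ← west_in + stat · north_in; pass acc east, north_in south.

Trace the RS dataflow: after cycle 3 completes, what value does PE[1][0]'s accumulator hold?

PE[1][0].acc = 20

RS (2×3). Following PE[1][0] plus its west/north inputs:
  cycle 0: PE[0][0] → acc 5, east 5, south 5
  cycle 0: PE[1][0] → acc 0, east 0, south 0
  cycle 1: PE[0][0] → acc 9, east 9, south 9
  cycle 1: PE[1][0] → acc 20, east 20, south 5
  cycle 2: PE[0][0] → acc 5, east 5, south 5
  cycle 2: PE[1][0] → acc 36, east 36, south 9
  cycle 3: PE[0][0] → acc 0, east 0, south 0
  cycle 3: PE[1][0] → acc 20, east 20, south 5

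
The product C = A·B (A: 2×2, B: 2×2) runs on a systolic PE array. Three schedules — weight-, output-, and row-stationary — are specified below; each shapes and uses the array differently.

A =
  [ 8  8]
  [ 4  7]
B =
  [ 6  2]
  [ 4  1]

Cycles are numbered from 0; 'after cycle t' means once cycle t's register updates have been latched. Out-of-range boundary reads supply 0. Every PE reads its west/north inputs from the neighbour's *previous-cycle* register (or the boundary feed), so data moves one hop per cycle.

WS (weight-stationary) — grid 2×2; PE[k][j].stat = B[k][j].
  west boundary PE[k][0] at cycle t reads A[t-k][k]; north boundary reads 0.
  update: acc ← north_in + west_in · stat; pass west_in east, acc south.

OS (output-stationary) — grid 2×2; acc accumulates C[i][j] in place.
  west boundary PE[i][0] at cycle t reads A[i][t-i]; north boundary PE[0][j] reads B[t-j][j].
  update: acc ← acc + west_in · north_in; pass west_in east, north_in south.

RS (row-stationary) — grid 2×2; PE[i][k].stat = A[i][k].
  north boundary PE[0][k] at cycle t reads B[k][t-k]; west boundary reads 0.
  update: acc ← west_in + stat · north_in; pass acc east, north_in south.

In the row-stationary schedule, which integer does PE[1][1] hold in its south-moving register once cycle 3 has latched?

RS 2×2: PE[1][1] cycle-by-cycle (with neighbour feeds):
  0: (0,1).acc=0  regs=<0,0>
  0: (1,0).acc=0  regs=<0,0>
  0: (1,1).acc=0  regs=<0,0>
  1: (0,1).acc=80  regs=<80,4>
  1: (1,0).acc=24  regs=<24,6>
  1: (1,1).acc=0  regs=<0,0>
  2: (0,1).acc=24  regs=<24,1>
  2: (1,0).acc=8  regs=<8,2>
  2: (1,1).acc=52  regs=<52,4>
  3: (0,1).acc=0  regs=<0,0>
  3: (1,0).acc=0  regs=<0,0>
  3: (1,1).acc=15  regs=<15,1>

register = 1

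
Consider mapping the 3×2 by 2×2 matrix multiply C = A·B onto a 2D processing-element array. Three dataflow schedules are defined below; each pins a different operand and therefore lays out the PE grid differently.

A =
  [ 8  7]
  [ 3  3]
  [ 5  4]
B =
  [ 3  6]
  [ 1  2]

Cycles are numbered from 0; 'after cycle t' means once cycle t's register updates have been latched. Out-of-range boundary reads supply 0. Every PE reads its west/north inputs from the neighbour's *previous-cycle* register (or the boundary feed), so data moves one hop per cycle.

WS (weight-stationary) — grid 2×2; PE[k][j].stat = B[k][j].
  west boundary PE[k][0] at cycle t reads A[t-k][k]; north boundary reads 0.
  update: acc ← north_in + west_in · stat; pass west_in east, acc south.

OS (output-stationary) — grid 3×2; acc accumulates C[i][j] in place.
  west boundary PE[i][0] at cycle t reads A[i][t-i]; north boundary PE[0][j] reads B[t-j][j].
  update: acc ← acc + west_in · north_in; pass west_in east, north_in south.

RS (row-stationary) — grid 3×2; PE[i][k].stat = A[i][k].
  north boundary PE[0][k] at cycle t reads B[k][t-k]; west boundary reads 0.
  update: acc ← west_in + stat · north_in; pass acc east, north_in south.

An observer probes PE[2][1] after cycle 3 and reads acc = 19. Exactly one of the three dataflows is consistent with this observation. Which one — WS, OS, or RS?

dataflow = RS

WS (2×2): PE[2][1] does not exist.
— OS: 3×2; PE[2][1] trace:
  cycle 0: PE[2][1] → acc 0, east 0, south 0
  cycle 1: PE[2][1] → acc 0, east 0, south 0
  cycle 2: PE[2][1] → acc 0, east 0, south 0
  cycle 3: PE[2][1] → acc 30, east 5, south 6
— RS: 3×2; PE[2][1] trace:
  cycle 0: PE[2][1] → acc 0, east 0, south 0
  cycle 1: PE[2][1] → acc 0, east 0, south 0
  cycle 2: PE[2][1] → acc 0, east 0, south 0
  cycle 3: PE[2][1] → acc 19, east 19, south 1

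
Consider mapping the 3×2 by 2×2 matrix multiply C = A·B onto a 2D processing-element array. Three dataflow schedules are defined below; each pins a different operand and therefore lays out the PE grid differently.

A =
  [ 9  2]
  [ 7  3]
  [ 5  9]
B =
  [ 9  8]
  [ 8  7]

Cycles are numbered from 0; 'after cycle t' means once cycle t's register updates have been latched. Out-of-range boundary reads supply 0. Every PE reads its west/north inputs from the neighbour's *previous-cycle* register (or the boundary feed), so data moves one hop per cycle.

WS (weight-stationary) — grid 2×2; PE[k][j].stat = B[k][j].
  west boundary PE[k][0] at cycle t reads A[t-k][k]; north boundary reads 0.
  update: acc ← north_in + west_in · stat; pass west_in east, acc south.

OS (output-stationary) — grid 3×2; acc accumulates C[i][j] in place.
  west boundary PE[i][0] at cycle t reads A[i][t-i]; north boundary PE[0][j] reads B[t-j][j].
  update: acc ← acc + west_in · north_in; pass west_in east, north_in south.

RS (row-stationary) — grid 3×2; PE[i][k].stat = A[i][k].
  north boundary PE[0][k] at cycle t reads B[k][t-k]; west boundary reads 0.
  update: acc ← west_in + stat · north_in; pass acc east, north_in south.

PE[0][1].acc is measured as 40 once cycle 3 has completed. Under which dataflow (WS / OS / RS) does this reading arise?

WS (2×2 grid), PE[0][1]:
  t=0 PE[0][1]: acc=0 h=0 v=0
  t=1 PE[0][1]: acc=72 h=9 v=72
  t=2 PE[0][1]: acc=56 h=7 v=56
  t=3 PE[0][1]: acc=40 h=5 v=40
OS (3×2 grid), PE[0][1]:
  t=0 PE[0][1]: acc=0 h=0 v=0
  t=1 PE[0][1]: acc=72 h=9 v=8
  t=2 PE[0][1]: acc=86 h=2 v=7
  t=3 PE[0][1]: acc=86 h=0 v=0
RS (3×2 grid), PE[0][1]:
  t=0 PE[0][1]: acc=0 h=0 v=0
  t=1 PE[0][1]: acc=97 h=97 v=8
  t=2 PE[0][1]: acc=86 h=86 v=7
  t=3 PE[0][1]: acc=0 h=0 v=0

dataflow = WS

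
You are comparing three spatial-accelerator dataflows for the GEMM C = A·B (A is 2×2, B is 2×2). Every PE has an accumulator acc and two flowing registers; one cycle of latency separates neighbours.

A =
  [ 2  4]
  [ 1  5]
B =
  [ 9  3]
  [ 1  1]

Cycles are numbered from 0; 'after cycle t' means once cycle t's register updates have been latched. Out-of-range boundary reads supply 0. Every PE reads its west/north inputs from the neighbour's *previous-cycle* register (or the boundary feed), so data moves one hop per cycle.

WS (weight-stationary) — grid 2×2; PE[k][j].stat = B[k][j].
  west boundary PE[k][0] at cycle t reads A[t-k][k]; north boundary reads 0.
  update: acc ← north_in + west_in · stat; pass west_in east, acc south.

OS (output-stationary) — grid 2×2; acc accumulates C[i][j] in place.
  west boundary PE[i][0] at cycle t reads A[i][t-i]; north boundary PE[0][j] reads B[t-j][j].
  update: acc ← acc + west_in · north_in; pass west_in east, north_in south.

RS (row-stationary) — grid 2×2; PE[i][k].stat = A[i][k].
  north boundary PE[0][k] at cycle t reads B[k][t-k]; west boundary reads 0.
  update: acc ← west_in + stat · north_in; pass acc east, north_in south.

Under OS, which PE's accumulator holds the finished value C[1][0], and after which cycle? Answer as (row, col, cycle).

(row, col, cycle) = (1, 0, 2)

OS: C[1][0] accumulates in PE[1][0]:
  c0 r1c0: 0 / 0 / 0
  c1 r1c0: 9 / 1 / 9
  c2 r1c0: 14 / 5 / 1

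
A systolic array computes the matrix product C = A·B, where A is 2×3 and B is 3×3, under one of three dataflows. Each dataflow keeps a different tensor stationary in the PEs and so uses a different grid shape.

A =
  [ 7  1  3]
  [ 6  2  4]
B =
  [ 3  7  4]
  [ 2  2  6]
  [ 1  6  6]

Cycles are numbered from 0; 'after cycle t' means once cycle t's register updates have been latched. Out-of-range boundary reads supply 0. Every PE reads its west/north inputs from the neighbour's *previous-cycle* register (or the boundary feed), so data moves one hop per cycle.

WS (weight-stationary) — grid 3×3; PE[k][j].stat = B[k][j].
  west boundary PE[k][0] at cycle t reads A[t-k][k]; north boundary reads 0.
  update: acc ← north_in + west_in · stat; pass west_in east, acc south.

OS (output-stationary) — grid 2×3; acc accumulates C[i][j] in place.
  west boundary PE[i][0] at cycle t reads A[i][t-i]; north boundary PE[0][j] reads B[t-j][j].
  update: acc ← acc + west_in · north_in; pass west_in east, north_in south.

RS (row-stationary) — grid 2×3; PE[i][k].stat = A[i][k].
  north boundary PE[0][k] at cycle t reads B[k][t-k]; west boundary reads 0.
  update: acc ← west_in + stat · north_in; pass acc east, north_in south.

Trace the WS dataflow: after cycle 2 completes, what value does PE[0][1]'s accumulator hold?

PE[0][1].acc = 42

Tracing WS — 3×3 array, target PE[0][1]:
  step 0 · PE0,0: acc=21; fwd→7 fwd↓21
  step 0 · PE0,1: acc=0; fwd→0 fwd↓0
  step 1 · PE0,0: acc=18; fwd→6 fwd↓18
  step 1 · PE0,1: acc=49; fwd→7 fwd↓49
  step 2 · PE0,0: acc=0; fwd→0 fwd↓0
  step 2 · PE0,1: acc=42; fwd→6 fwd↓42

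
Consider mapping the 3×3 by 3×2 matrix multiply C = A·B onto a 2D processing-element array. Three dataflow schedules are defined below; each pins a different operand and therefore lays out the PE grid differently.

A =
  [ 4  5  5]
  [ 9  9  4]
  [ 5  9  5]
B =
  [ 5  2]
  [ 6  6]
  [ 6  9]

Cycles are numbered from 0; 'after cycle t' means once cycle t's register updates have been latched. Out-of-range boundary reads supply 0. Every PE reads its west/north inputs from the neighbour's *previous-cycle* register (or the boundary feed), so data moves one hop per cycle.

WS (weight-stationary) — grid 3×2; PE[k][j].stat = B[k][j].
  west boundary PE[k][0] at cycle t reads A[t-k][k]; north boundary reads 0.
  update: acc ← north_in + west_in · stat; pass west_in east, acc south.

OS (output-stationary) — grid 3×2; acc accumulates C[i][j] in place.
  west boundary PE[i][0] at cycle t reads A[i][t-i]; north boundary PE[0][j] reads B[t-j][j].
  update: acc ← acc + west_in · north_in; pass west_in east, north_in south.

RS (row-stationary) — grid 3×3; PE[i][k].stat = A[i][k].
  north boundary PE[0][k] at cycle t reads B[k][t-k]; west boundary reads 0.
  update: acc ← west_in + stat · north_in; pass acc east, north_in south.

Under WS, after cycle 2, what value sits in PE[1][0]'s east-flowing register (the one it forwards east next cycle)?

register = 9

WS (3×2). Following PE[1][0] plus its west/north inputs:
  @0  [0,0]  acc 20  |  →4  ↓20
  @0  [1,0]  acc 0  |  →0  ↓0
  @1  [0,0]  acc 45  |  →9  ↓45
  @1  [1,0]  acc 50  |  →5  ↓50
  @2  [0,0]  acc 25  |  →5  ↓25
  @2  [1,0]  acc 99  |  →9  ↓99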